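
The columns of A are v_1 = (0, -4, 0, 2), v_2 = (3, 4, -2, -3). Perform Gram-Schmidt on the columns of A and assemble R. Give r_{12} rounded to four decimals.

v_1 = (0, -4, 0, 2); ‖v_1‖ = 4.4721, so q_1 = (0.0000, -0.8944, 0.0000, 0.4472).
r_{12} = q_1·v_2 = -4.9193.

r_{12} = -4.9193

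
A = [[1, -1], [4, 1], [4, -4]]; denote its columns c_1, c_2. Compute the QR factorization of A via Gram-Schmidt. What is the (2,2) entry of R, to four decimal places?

r_{22} = 3.5887

c_1 = (1, 4, 4); ‖c_1‖ = 5.7446, so q_1 = (0.1741, 0.6963, 0.6963).
q_1·c_2 = 0.1741·(-1) + 0.6963·1 + 0.6963·(-4) = -2.2630.
u_2 = c_2 + 2.2630·q_1 = (-0.6061, 2.5758, -2.4242).
r_{22} = ‖u_2‖ = 3.5887.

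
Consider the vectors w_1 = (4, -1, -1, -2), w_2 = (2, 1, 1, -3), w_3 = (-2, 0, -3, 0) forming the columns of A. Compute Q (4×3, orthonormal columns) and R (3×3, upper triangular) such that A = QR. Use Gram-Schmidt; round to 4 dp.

Q = [[0.8528, -0.0625, -0.3797], [-0.2132, 0.5315, 0.1778], [-0.2132, 0.5315, -0.7853], [-0.4264, -0.6566, -0.4556]], R = [[4.6904, 2.5584, -1.0660], [0.0000, 2.9077, -1.4695], [0.0000, 0.0000, 3.1152]]

w_1 = (4, -1, -1, -2); ‖w_1‖ = 4.6904, so q_1 = (0.8528, -0.2132, -0.2132, -0.4264).
q_1·w_2 = 0.8528·2 + (-0.2132)·1 + (-0.2132)·1 + (-0.4264)·(-3) = 2.5584.
u_2 = w_2 − 2.5584·q_1 = (-0.1818, 1.5455, 1.5455, -1.9091).
‖u_2‖ = 2.9077, so q_2 = (-0.0625, 0.5315, 0.5315, -0.6566).
q_1·w_3 = 0.8528·(-2) + (-0.2132)·0 + (-0.2132)·(-3) + (-0.4264)·0 = -1.0660; q_2·w_3 = (-0.0625)·(-2) + 0.5315·0 + 0.5315·(-3) + (-0.6566)·0 = -1.4695.
u_3 = w_3 + 1.0660·q_1 + 1.4695·q_2 = (-1.1828, 0.5538, -2.4462, -1.4194).
‖u_3‖ = 3.1152, so q_3 = (-0.3797, 0.1778, -0.7853, -0.4556).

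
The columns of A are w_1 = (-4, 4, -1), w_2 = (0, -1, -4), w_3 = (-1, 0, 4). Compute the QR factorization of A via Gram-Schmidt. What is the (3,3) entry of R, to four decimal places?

w_1 = (-4, 4, -1); ‖w_1‖ = 5.7446, so e_1 = (-0.6963, 0.6963, -0.1741).
e_1·w_2 = (-0.6963)·0 + 0.6963·(-1) + (-0.1741)·(-4) = 0.0000.
u_2 = w_2 + 0.0000·e_1 = (0.0000, -1.0000, -4.0000).
‖u_2‖ = 4.1231, so e_2 = (0.0000, -0.2425, -0.9701).
e_1·w_3 = (-0.6963)·(-1) + 0.6963·0 + (-0.1741)·4 = 0.0000; e_2·w_3 = 0.0000·(-1) + (-0.2425)·0 + (-0.9701)·4 = -3.8806.
u_3 = w_3 + 0.0000·e_1 + 3.8806·e_2 = (-1.0000, -0.9412, 0.2353).
r_{33} = ‖u_3‖ = 1.3933.

r_{33} = 1.3933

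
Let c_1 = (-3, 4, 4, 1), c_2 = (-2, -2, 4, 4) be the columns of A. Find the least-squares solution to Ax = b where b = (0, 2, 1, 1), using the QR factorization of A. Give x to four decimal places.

c_1 = (-3, 4, 4, 1); ‖c_1‖ = 6.4807, so e_1 = (-0.4629, 0.6172, 0.6172, 0.1543).
e_1·c_2 = (-0.4629)·(-2) + 0.6172·(-2) + 0.6172·4 + 0.1543·4 = 2.7775.
u_2 = c_2 − 2.7775·e_1 = (-0.7143, -3.7143, 2.2857, 3.5714).
‖u_2‖ = 5.6821, so e_2 = (-0.1257, -0.6537, 0.4023, 0.6285).
Qᵀb = (2.0059, -0.2766).
Back-substitute: x_2 = -0.2766/5.6821 = -0.0487.
x_1 = (2.0059 − 2.7775·(-0.0487))/6.4807 = 0.3304.

x = (0.3304, -0.0487)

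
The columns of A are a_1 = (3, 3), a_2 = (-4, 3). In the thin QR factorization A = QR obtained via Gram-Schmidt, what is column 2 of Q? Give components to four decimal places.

e_2 = (-0.7071, 0.7071)

e_1 = a_1/‖a_1‖ = (3, 3)/4.2426 = (0.7071, 0.7071).
r_{12} = e_1·a_2 = -0.7071.
u_2 = a_2 + 0.7071·e_1 = (-3.5000, 3.5000).
‖u_2‖ = 4.9497, so e_2 = (-0.7071, 0.7071).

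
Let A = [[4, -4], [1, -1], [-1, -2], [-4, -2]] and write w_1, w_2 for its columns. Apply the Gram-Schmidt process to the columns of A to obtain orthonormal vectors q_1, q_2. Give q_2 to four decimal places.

q_1 = w_1/‖w_1‖ = (4, 1, -1, -4)/5.8310 = (0.6860, 0.1715, -0.1715, -0.6860).
r_{12} = q_1·w_2 = -1.2005.
u_2 = w_2 + 1.2005·q_1 = (-3.1765, -0.7941, -2.2059, -2.8235).
‖u_2‖ = 4.8537, so q_2 = (-0.6544, -0.1636, -0.4545, -0.5817).

q_2 = (-0.6544, -0.1636, -0.4545, -0.5817)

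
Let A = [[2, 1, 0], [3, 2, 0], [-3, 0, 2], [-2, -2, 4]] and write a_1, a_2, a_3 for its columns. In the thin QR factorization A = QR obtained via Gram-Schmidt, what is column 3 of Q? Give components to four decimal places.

q_3 = (0.3238, 0.5504, 0.2914, 0.7123)

q_1 = a_1/‖a_1‖ = (2, 3, -3, -2)/5.0990 = (0.3922, 0.5883, -0.5883, -0.3922).
r_{12} = q_1·a_2 = 2.3534.
u_2 = a_2 − 2.3534·q_1 = (0.0769, 0.6154, 1.3846, -1.0769).
‖u_2‖ = 1.8605, so q_2 = (0.0413, 0.3308, 0.7442, -0.5788).
r_{13} = q_1·a_3 = -2.7456; r_{23} = q_2·a_3 = -0.8269.
u_3 = a_3 + 2.7456·q_1 + 0.8269·q_2 = (1.1111, 1.8889, 1.0000, 2.4444).
‖u_3‖ = 3.4319, so q_3 = (0.3238, 0.5504, 0.2914, 0.7123).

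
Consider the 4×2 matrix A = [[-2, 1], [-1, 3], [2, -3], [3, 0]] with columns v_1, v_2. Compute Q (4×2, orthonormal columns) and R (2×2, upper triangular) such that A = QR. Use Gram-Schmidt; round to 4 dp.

q_1 = v_1/‖v_1‖ = (-2, -1, 2, 3)/4.2426 = (-0.4714, -0.2357, 0.4714, 0.7071).
r_{12} = q_1·v_2 = -2.5927.
u_2 = v_2 + 2.5927·q_1 = (-0.2222, 2.3889, -1.7778, 1.8333).
‖u_2‖ = 3.5040, so q_2 = (-0.0634, 0.6818, -0.5074, 0.5232).

Q = [[-0.4714, -0.0634], [-0.2357, 0.6818], [0.4714, -0.5074], [0.7071, 0.5232]], R = [[4.2426, -2.5927], [0.0000, 3.5040]]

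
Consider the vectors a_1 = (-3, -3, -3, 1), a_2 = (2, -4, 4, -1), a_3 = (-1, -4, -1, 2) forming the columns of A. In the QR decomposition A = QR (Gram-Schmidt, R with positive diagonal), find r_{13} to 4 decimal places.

r_{13} = 3.7796

a_1 = (-3, -3, -3, 1); ‖a_1‖ = 5.2915, so e_1 = (-0.5669, -0.5669, -0.5669, 0.1890).
r_{13} = e_1·a_3 = 3.7796.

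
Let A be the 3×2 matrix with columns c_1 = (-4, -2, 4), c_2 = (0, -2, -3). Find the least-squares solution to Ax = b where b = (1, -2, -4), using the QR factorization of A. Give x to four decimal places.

c_1 = (-4, -2, 4); ‖c_1‖ = 6.0000, so q_1 = (-0.6667, -0.3333, 0.6667).
q_1·c_2 = (-0.6667)·0 + (-0.3333)·(-2) + 0.6667·(-3) = -1.3333.
u_2 = c_2 + 1.3333·q_1 = (-0.8889, -2.4444, -2.1111).
‖u_2‖ = 3.3500, so q_2 = (-0.2653, -0.7297, -0.6302).
Qᵀb = (-2.6667, 3.7148).
Back-substitute: x_2 = 3.7148/3.3500 = 1.1089.
x_1 = (-2.6667 + 1.3333·1.1089)/6.0000 = -0.1980.

x = (-0.1980, 1.1089)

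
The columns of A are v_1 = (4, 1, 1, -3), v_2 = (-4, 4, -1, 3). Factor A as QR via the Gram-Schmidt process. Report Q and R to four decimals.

Q = [[0.7698, -0.1510], [0.1925, 0.9813], [0.1925, -0.0377], [-0.5774, 0.1132]], R = [[5.1962, -4.2339], [0.0000, 4.9065]]

v_1 = (4, 1, 1, -3); ‖v_1‖ = 5.1962, so q_1 = (0.7698, 0.1925, 0.1925, -0.5774).
q_1·v_2 = 0.7698·(-4) + 0.1925·4 + 0.1925·(-1) + (-0.5774)·3 = -4.2339.
u_2 = v_2 + 4.2339·q_1 = (-0.7407, 4.8148, -0.1852, 0.5556).
‖u_2‖ = 4.9065, so q_2 = (-0.1510, 0.9813, -0.0377, 0.1132).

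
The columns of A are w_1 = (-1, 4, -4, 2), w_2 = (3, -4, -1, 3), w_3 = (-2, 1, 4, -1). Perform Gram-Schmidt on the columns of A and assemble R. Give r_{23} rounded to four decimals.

r_{23} = -3.4774

w_1 = (-1, 4, -4, 2); ‖w_1‖ = 6.0828, so e_1 = (-0.1644, 0.6576, -0.6576, 0.3288).
e_1·w_2 = (-0.1644)·3 + 0.6576·(-4) + (-0.6576)·(-1) + 0.3288·3 = -1.4796.
u_2 = w_2 + 1.4796·e_1 = (2.7568, -3.0270, -1.9730, 3.4865).
‖u_2‖ = 5.7281, so e_2 = (0.4813, -0.5285, -0.3444, 0.6087).
r_{23} = e_2·w_3 = -3.4774.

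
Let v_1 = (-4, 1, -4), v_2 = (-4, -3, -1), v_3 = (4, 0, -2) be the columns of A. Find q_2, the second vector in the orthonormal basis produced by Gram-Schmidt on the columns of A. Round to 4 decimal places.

v_1 = (-4, 1, -4); ‖v_1‖ = 5.7446, so q_1 = (-0.6963, 0.1741, -0.6963).
q_1·v_2 = (-0.6963)·(-4) + 0.1741·(-3) + (-0.6963)·(-1) = 2.9593.
u_2 = v_2 − 2.9593·q_1 = (-1.9394, -3.5152, 1.0606).
‖u_2‖ = 4.1524, so q_2 = (-0.4671, -0.8465, 0.2554).

q_2 = (-0.4671, -0.8465, 0.2554)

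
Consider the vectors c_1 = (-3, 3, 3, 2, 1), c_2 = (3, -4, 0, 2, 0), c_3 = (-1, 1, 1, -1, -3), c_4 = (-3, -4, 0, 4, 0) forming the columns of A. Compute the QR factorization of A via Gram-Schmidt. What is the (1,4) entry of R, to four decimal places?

c_1 = (-3, 3, 3, 2, 1); ‖c_1‖ = 5.6569, so q_1 = (-0.5303, 0.5303, 0.5303, 0.3536, 0.1768).
r_{14} = q_1·c_4 = 0.8839.

r_{14} = 0.8839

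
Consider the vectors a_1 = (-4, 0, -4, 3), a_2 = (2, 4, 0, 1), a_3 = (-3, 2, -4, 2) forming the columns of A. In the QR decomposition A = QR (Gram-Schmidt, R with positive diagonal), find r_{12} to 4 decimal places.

a_1 = (-4, 0, -4, 3); ‖a_1‖ = 6.4031, so e_1 = (-0.6247, 0.0000, -0.6247, 0.4685).
r_{12} = e_1·a_2 = -0.7809.

r_{12} = -0.7809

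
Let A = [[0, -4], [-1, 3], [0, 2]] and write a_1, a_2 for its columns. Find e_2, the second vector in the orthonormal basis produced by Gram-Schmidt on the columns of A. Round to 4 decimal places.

e_2 = (-0.8944, 0.0000, 0.4472)

a_1 = (0, -1, 0); ‖a_1‖ = 1.0000, so e_1 = (0.0000, -1.0000, 0.0000).
e_1·a_2 = 0.0000·(-4) + (-1.0000)·3 + 0.0000·2 = -3.0000.
u_2 = a_2 + 3.0000·e_1 = (-4.0000, 0.0000, 2.0000).
‖u_2‖ = 4.4721, so e_2 = (-0.8944, 0.0000, 0.4472).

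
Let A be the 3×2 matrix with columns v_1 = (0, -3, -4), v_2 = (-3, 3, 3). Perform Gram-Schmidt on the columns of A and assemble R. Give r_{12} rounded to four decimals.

v_1 = (0, -3, -4); ‖v_1‖ = 5.0000, so q_1 = (0.0000, -0.6000, -0.8000).
r_{12} = q_1·v_2 = -4.2000.

r_{12} = -4.2000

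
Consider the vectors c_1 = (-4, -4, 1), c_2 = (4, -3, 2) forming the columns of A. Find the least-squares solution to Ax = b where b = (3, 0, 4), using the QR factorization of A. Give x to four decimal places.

c_1 = (-4, -4, 1); ‖c_1‖ = 5.7446, so q_1 = (-0.6963, -0.6963, 0.1741).
q_1·c_2 = (-0.6963)·4 + (-0.6963)·(-3) + 0.1741·2 = -0.3482.
u_2 = c_2 + 0.3482·q_1 = (3.7576, -3.2424, 2.0606).
‖u_2‖ = 5.3739, so q_2 = (0.6992, -0.6034, 0.3834).
Qᵀb = (-1.3926, 3.6315).
Back-substitute: x_2 = 3.6315/5.3739 = 0.6758.
x_1 = (-1.3926 + 0.3482·0.6758)/5.7446 = -0.2015.

x = (-0.2015, 0.6758)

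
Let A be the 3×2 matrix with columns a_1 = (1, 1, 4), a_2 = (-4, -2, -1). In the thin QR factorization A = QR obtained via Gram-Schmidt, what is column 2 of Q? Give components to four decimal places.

a_1 = (1, 1, 4); ‖a_1‖ = 4.2426, so q_1 = (0.2357, 0.2357, 0.9428).
q_1·a_2 = 0.2357·(-4) + 0.2357·(-2) + 0.9428·(-1) = -2.3570.
u_2 = a_2 + 2.3570·q_1 = (-3.4444, -1.4444, 1.2222).
‖u_2‖ = 3.9299, so q_2 = (-0.8765, -0.3675, 0.3110).

q_2 = (-0.8765, -0.3675, 0.3110)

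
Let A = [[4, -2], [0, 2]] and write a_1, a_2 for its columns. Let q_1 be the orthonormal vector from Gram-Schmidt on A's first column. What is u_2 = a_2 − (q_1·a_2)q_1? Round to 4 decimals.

a_1 = (4, 0); ‖a_1‖ = 4.0000, so q_1 = (1.0000, 0.0000).
q_1·a_2 = 1.0000·(-2) + 0.0000·2 = -2.0000.
u_2 = a_2 + 2.0000·q_1 = (0.0000, 2.0000).

u_2 = (0.0000, 2.0000)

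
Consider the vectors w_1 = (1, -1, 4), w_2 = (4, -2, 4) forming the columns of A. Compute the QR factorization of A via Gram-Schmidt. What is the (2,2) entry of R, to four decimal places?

q_1 = w_1/‖w_1‖ = (1, -1, 4)/4.2426 = (0.2357, -0.2357, 0.9428).
r_{12} = q_1·w_2 = 5.1854.
u_2 = w_2 − 5.1854·q_1 = (2.7778, -0.7778, -0.8889).
r_{22} = ‖u_2‖ = 3.0185.

r_{22} = 3.0185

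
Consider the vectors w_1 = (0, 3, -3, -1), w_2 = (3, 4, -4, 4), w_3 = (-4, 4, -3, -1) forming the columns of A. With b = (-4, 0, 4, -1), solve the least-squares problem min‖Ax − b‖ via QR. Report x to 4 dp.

w_1 = (0, 3, -3, -1); ‖w_1‖ = 4.3589, so e_1 = (0.0000, 0.6882, -0.6882, -0.2294).
e_1·w_2 = 0.0000·3 + 0.6882·4 + (-0.6882)·(-4) + (-0.2294)·4 = 4.5883.
u_2 = w_2 − 4.5883·e_1 = (3.0000, 0.8421, -0.8421, 5.0526).
‖u_2‖ = 5.9956, so e_2 = (0.5004, 0.1405, -0.1405, 0.8427).
e_1·w_3 = 0.0000·(-4) + 0.6882·4 + (-0.6882)·(-3) + (-0.2294)·(-1) = 5.0471; e_2·w_3 = 0.5004·(-4) + 0.1405·4 + (-0.1405)·(-3) + 0.8427·(-1) = -1.8610.
u_3 = w_3 − 5.0471·e_1 + 1.8610·e_2 = (-3.0688, 0.7877, 0.2123, 1.7262).
‖u_3‖ = 3.6143, so e_3 = (-0.8491, 0.2179, 0.0587, 0.4776).
Qᵀb = (-2.5236, -3.4060, 3.1537).
Back-substitute: x_3 = 3.1537/3.6143 = 0.8726.
x_2 = (-3.4060 + 1.8610·0.8726)/5.9956 = -0.2972.
x_1 = (-2.5236 − 4.5883·(-0.2972) − 5.0471·0.8726)/4.3589 = -1.2764.

x = (-1.2764, -0.2972, 0.8726)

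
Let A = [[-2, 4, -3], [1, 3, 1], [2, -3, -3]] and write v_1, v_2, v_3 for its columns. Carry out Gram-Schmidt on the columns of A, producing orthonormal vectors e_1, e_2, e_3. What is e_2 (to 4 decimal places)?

e_2 = (0.3431, 0.9313, -0.1225)

v_1 = (-2, 1, 2); ‖v_1‖ = 3.0000, so e_1 = (-0.6667, 0.3333, 0.6667).
e_1·v_2 = (-0.6667)·4 + 0.3333·3 + 0.6667·(-3) = -3.6667.
u_2 = v_2 + 3.6667·e_1 = (1.5556, 4.2222, -0.5556).
‖u_2‖ = 4.5338, so e_2 = (0.3431, 0.9313, -0.1225).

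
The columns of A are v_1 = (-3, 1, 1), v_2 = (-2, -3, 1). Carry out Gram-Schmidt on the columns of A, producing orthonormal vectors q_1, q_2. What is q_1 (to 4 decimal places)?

q_1 = v_1/‖v_1‖ = (-3, 1, 1)/3.3166 = (-0.9045, 0.3015, 0.3015).

q_1 = (-0.9045, 0.3015, 0.3015)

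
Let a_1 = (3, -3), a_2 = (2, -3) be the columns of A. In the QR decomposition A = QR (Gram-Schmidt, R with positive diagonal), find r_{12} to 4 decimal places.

r_{12} = 3.5355

a_1 = (3, -3); ‖a_1‖ = 4.2426, so q_1 = (0.7071, -0.7071).
r_{12} = q_1·a_2 = 3.5355.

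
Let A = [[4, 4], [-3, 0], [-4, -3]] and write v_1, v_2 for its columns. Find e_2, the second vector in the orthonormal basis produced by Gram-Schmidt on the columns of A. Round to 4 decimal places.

e_2 = (0.5231, 0.8450, -0.1107)

v_1 = (4, -3, -4); ‖v_1‖ = 6.4031, so e_1 = (0.6247, -0.4685, -0.6247).
e_1·v_2 = 0.6247·4 + (-0.4685)·0 + (-0.6247)·(-3) = 4.3729.
u_2 = v_2 − 4.3729·e_1 = (1.2683, 2.0488, -0.2683).
‖u_2‖ = 2.4245, so e_2 = (0.5231, 0.8450, -0.1107).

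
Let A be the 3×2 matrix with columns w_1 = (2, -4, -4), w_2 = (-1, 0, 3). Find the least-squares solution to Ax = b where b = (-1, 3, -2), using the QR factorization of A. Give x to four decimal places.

x = (-0.7927, -1.6098)

w_1 = (2, -4, -4); ‖w_1‖ = 6.0000, so q_1 = (0.3333, -0.6667, -0.6667).
q_1·w_2 = 0.3333·(-1) + (-0.6667)·0 + (-0.6667)·3 = -2.3333.
u_2 = w_2 + 2.3333·q_1 = (-0.2222, -1.5556, 1.4444).
‖u_2‖ = 2.1344, so q_2 = (-0.1041, -0.7288, 0.6768).
Qᵀb = (-1.0000, -3.4358).
Back-substitute: x_2 = -3.4358/2.1344 = -1.6098.
x_1 = (-1.0000 + 2.3333·(-1.6098))/6.0000 = -0.7927.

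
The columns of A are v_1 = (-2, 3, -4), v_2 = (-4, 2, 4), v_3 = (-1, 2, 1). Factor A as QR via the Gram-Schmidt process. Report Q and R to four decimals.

Q = [[-0.3714, -0.6910, 0.6202], [0.5571, 0.3685, 0.7442], [-0.7428, 0.6219, 0.2481]], R = [[5.3852, -0.3714, 0.7428], [0.0000, 5.9885, 2.0499], [0.0000, 0.0000, 1.1163]]

v_1 = (-2, 3, -4); ‖v_1‖ = 5.3852, so e_1 = (-0.3714, 0.5571, -0.7428).
e_1·v_2 = (-0.3714)·(-4) + 0.5571·2 + (-0.7428)·4 = -0.3714.
u_2 = v_2 + 0.3714·e_1 = (-4.1379, 2.2069, 3.7241).
‖u_2‖ = 5.9885, so e_2 = (-0.6910, 0.3685, 0.6219).
e_1·v_3 = (-0.3714)·(-1) + 0.5571·2 + (-0.7428)·1 = 0.7428; e_2·v_3 = (-0.6910)·(-1) + 0.3685·2 + 0.6219·1 = 2.0499.
u_3 = v_3 − 0.7428·e_1 − 2.0499·e_2 = (0.6923, 0.8308, 0.2769).
‖u_3‖ = 1.1163, so e_3 = (0.6202, 0.7442, 0.2481).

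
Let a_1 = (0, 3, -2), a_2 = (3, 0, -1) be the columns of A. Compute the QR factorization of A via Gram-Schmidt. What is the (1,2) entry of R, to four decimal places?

q_1 = a_1/‖a_1‖ = (0, 3, -2)/3.6056 = (0.0000, 0.8321, -0.5547).
r_{12} = q_1·a_2 = 0.5547.

r_{12} = 0.5547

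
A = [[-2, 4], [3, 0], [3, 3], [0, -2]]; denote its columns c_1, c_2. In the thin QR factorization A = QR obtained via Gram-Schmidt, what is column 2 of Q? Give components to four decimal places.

c_1 = (-2, 3, 3, 0); ‖c_1‖ = 4.6904, so q_1 = (-0.4264, 0.6396, 0.6396, 0.0000).
q_1·c_2 = (-0.4264)·4 + 0.6396·0 + 0.6396·3 + 0.0000·(-2) = 0.2132.
u_2 = c_2 − 0.2132·q_1 = (4.0909, -0.1364, 2.8636, -2.0000).
‖u_2‖ = 5.3809, so q_2 = (0.7603, -0.0253, 0.5322, -0.3717).

q_2 = (0.7603, -0.0253, 0.5322, -0.3717)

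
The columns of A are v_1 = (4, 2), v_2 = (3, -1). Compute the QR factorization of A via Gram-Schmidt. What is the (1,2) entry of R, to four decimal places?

q_1 = v_1/‖v_1‖ = (4, 2)/4.4721 = (0.8944, 0.4472).
r_{12} = q_1·v_2 = 2.2361.

r_{12} = 2.2361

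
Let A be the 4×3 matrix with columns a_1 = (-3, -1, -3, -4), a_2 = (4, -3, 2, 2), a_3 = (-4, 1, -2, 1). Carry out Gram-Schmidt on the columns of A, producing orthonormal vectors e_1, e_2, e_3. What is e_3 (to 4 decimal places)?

a_1 = (-3, -1, -3, -4); ‖a_1‖ = 5.9161, so e_1 = (-0.5071, -0.1690, -0.5071, -0.6761).
e_1·a_2 = (-0.5071)·4 + (-0.1690)·(-3) + (-0.5071)·2 + (-0.6761)·2 = -3.8877.
u_2 = a_2 + 3.8877·e_1 = (2.0286, -3.6571, 0.0286, -0.6286).
‖u_2‖ = 4.2292, so e_2 = (0.4797, -0.8647, 0.0068, -0.1486).
e_1·a_3 = (-0.5071)·(-4) + (-0.1690)·1 + (-0.5071)·(-2) + (-0.6761)·1 = 2.1974; e_2·a_3 = 0.4797·(-4) + (-0.8647)·1 + 0.0068·(-2) + (-0.1486)·1 = -2.9455.
u_3 = a_3 − 2.1974·e_1 + 2.9455·e_2 = (-1.4728, -1.1757, -0.8658, 2.0479).
‖u_3‖ = 2.9147, so e_3 = (-0.5053, -0.4034, -0.2971, 0.7026).

e_3 = (-0.5053, -0.4034, -0.2971, 0.7026)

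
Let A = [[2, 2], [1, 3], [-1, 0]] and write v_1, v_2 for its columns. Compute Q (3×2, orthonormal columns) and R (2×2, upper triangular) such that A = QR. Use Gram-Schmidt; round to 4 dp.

v_1 = (2, 1, -1); ‖v_1‖ = 2.4495, so e_1 = (0.8165, 0.4082, -0.4082).
e_1·v_2 = 0.8165·2 + 0.4082·3 + (-0.4082)·0 = 2.8577.
u_2 = v_2 − 2.8577·e_1 = (-0.3333, 1.8333, 1.1667).
‖u_2‖ = 2.1985, so e_2 = (-0.1516, 0.8339, 0.5307).

Q = [[0.8165, -0.1516], [0.4082, 0.8339], [-0.4082, 0.5307]], R = [[2.4495, 2.8577], [0.0000, 2.1985]]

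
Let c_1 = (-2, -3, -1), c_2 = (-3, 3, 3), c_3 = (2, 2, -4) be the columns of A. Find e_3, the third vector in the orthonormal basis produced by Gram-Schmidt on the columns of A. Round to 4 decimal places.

c_1 = (-2, -3, -1); ‖c_1‖ = 3.7417, so e_1 = (-0.5345, -0.8018, -0.2673).
e_1·c_2 = (-0.5345)·(-3) + (-0.8018)·3 + (-0.2673)·3 = -1.6036.
u_2 = c_2 + 1.6036·e_1 = (-3.8571, 1.7143, 2.5714).
‖u_2‖ = 4.9425, so e_2 = (-0.7804, 0.3468, 0.5203).
e_1·c_3 = (-0.5345)·2 + (-0.8018)·2 + (-0.2673)·(-4) = -1.6036; e_2·c_3 = (-0.7804)·2 + 0.3468·2 + 0.5203·(-4) = -2.9482.
u_3 = c_3 + 1.6036·e_1 + 2.9482·e_2 = (-1.1579, 1.7368, -2.8947).
‖u_3‖ = 3.5689, so e_3 = (-0.3244, 0.4867, -0.8111).

e_3 = (-0.3244, 0.4867, -0.8111)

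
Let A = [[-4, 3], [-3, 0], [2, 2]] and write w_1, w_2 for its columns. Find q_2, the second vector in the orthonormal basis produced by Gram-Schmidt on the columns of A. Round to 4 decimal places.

w_1 = (-4, -3, 2); ‖w_1‖ = 5.3852, so q_1 = (-0.7428, -0.5571, 0.3714).
q_1·w_2 = (-0.7428)·3 + (-0.5571)·0 + 0.3714·2 = -1.4856.
u_2 = w_2 + 1.4856·q_1 = (1.8966, -0.8276, 2.5517).
‖u_2‖ = 3.2853, so q_2 = (0.5773, -0.2519, 0.7767).

q_2 = (0.5773, -0.2519, 0.7767)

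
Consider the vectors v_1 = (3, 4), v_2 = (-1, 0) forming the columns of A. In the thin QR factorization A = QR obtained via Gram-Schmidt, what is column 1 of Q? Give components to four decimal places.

q_1 = (0.6000, 0.8000)

v_1 = (3, 4); ‖v_1‖ = 5.0000, so q_1 = (0.6000, 0.8000).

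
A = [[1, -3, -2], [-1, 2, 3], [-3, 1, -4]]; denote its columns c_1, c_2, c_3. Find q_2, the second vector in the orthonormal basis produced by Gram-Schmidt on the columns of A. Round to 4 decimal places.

q_2 = (-0.7946, 0.4449, -0.4132)

q_1 = c_1/‖c_1‖ = (1, -1, -3)/3.3166 = (0.3015, -0.3015, -0.9045).
r_{12} = q_1·c_2 = -2.4121.
u_2 = c_2 + 2.4121·q_1 = (-2.2727, 1.2727, -1.1818).
‖u_2‖ = 2.8604, so q_2 = (-0.7946, 0.4449, -0.4132).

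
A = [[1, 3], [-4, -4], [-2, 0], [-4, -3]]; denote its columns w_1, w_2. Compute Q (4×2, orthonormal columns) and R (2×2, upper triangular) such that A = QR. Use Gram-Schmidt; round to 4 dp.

w_1 = (1, -4, -2, -4); ‖w_1‖ = 6.0828, so e_1 = (0.1644, -0.6576, -0.3288, -0.6576).
e_1·w_2 = 0.1644·3 + (-0.6576)·(-4) + (-0.3288)·0 + (-0.6576)·(-3) = 5.0964.
u_2 = w_2 − 5.0964·e_1 = (2.1622, -0.6486, 1.6757, 0.3514).
‖u_2‖ = 2.8332, so e_2 = (0.7632, -0.2289, 0.5914, 0.1240).

Q = [[0.1644, 0.7632], [-0.6576, -0.2289], [-0.3288, 0.5914], [-0.6576, 0.1240]], R = [[6.0828, 5.0964], [0.0000, 2.8332]]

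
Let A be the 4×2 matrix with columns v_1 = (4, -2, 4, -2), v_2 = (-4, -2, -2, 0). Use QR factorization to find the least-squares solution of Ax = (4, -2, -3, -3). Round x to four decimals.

q_1 = v_1/‖v_1‖ = (4, -2, 4, -2)/6.3246 = (0.6325, -0.3162, 0.6325, -0.3162).
r_{12} = q_1·v_2 = -3.1623.
u_2 = v_2 + 3.1623·q_1 = (-2.0000, -3.0000, 0.0000, -1.0000).
‖u_2‖ = 3.7417, so q_2 = (-0.5345, -0.8018, 0.0000, -0.2673).
Qᵀb = (2.2136, 0.2673).
Back-substitute: x_2 = 0.2673/3.7417 = 0.0714.
x_1 = (2.2136 + 3.1623·0.0714)/6.3246 = 0.3857.

x = (0.3857, 0.0714)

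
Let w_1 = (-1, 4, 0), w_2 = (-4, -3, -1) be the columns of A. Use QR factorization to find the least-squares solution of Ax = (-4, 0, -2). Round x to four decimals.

x = (0.6561, 0.8942)

w_1 = (-1, 4, 0); ‖w_1‖ = 4.1231, so q_1 = (-0.2425, 0.9701, 0.0000).
q_1·w_2 = (-0.2425)·(-4) + 0.9701·(-3) + 0.0000·(-1) = -1.9403.
u_2 = w_2 + 1.9403·q_1 = (-4.4706, -1.1176, -1.0000).
‖u_2‖ = 4.7154, so q_2 = (-0.9481, -0.2370, -0.2121).
Qᵀb = (0.9701, 4.2164).
Back-substitute: x_2 = 4.2164/4.7154 = 0.8942.
x_1 = (0.9701 + 1.9403·0.8942)/4.1231 = 0.6561.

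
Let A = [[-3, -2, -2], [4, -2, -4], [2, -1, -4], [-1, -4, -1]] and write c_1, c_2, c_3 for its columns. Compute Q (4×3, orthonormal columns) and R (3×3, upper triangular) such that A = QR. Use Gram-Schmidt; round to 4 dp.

e_1 = c_1/‖c_1‖ = (-3, 4, 2, -1)/5.4772 = (-0.5477, 0.7303, 0.3651, -0.1826).
r_{12} = e_1·c_2 = 0.0000.
u_2 = c_2 + 0.0000·e_1 = (-2.0000, -2.0000, -1.0000, -4.0000).
‖u_2‖ = 5.0000, so e_2 = (-0.4000, -0.4000, -0.2000, -0.8000).
r_{13} = e_1·c_3 = -3.1038; r_{23} = e_2·c_3 = 4.0000.
u_3 = c_3 + 3.1038·e_1 − 4.0000·e_2 = (-2.1000, -0.1333, -2.0667, 1.6333).
‖u_3‖ = 3.3714, so e_3 = (-0.6229, -0.0395, -0.6130, 0.4845).

Q = [[-0.5477, -0.4000, -0.6229], [0.7303, -0.4000, -0.0395], [0.3651, -0.2000, -0.6130], [-0.1826, -0.8000, 0.4845]], R = [[5.4772, 0.0000, -3.1038], [0.0000, 5.0000, 4.0000], [0.0000, 0.0000, 3.3714]]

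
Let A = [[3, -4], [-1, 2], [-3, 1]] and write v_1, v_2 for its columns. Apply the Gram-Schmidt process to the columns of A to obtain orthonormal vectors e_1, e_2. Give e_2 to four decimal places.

e_2 = (-0.5468, 0.4594, -0.7000)

v_1 = (3, -1, -3); ‖v_1‖ = 4.3589, so e_1 = (0.6882, -0.2294, -0.6882).
e_1·v_2 = 0.6882·(-4) + (-0.2294)·2 + (-0.6882)·1 = -3.9001.
u_2 = v_2 + 3.9001·e_1 = (-1.3158, 1.1053, -1.6842).
‖u_2‖ = 2.4061, so e_2 = (-0.5468, 0.4594, -0.7000).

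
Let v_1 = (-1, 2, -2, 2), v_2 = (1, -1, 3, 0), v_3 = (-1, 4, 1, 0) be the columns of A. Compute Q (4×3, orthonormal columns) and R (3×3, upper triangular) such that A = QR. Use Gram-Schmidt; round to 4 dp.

Q = [[-0.2774, 0.1409, -0.1822], [0.5547, 0.1761, 0.7609], [-0.5547, 0.7397, 0.3144], [0.5547, 0.6340, -0.5376]], R = [[3.6056, -2.4962, 1.9415], [0.0000, 2.1839, 1.3033], [0.0000, 0.0000, 3.5401]]

v_1 = (-1, 2, -2, 2); ‖v_1‖ = 3.6056, so e_1 = (-0.2774, 0.5547, -0.5547, 0.5547).
e_1·v_2 = (-0.2774)·1 + 0.5547·(-1) + (-0.5547)·3 + 0.5547·0 = -2.4962.
u_2 = v_2 + 2.4962·e_1 = (0.3077, 0.3846, 1.6154, 1.3846).
‖u_2‖ = 2.1839, so e_2 = (0.1409, 0.1761, 0.7397, 0.6340).
e_1·v_3 = (-0.2774)·(-1) + 0.5547·4 + (-0.5547)·1 + 0.5547·0 = 1.9415; e_2·v_3 = 0.1409·(-1) + 0.1761·4 + 0.7397·1 + 0.6340·0 = 1.3033.
u_3 = v_3 − 1.9415·e_1 − 1.3033·e_2 = (-0.6452, 2.6935, 1.1129, -1.9032).
‖u_3‖ = 3.5401, so e_3 = (-0.1822, 0.7609, 0.3144, -0.5376).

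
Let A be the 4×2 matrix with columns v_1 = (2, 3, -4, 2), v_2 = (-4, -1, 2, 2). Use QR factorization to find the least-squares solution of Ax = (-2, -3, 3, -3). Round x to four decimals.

x = (-1.0167, -0.1700)

q_1 = v_1/‖v_1‖ = (2, 3, -4, 2)/5.7446 = (0.3482, 0.5222, -0.6963, 0.3482).
r_{12} = q_1·v_2 = -2.6112.
u_2 = v_2 + 2.6112·q_1 = (-3.0909, 0.3636, 0.1818, 2.9091).
‖u_2‖ = 4.2640, so q_2 = (-0.7249, 0.0853, 0.0426, 0.6822).
Qᵀb = (-5.3964, -0.7249).
Back-substitute: x_2 = -0.7249/4.2640 = -0.1700.
x_1 = (-5.3964 + 2.6112·(-0.1700))/5.7446 = -1.0167.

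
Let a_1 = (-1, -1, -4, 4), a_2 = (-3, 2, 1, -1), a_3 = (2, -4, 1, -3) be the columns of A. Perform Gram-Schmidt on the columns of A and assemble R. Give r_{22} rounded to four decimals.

r_{22} = 3.6822

a_1 = (-1, -1, -4, 4); ‖a_1‖ = 5.8310, so q_1 = (-0.1715, -0.1715, -0.6860, 0.6860).
q_1·a_2 = (-0.1715)·(-3) + (-0.1715)·2 + (-0.6860)·1 + 0.6860·(-1) = -1.2005.
u_2 = a_2 + 1.2005·q_1 = (-3.2059, 1.7941, 0.1765, -0.1765).
r_{22} = ‖u_2‖ = 3.6822.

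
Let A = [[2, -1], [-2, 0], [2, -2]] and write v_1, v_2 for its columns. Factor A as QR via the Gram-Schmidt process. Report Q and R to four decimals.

v_1 = (2, -2, 2); ‖v_1‖ = 3.4641, so e_1 = (0.5774, -0.5774, 0.5774).
e_1·v_2 = 0.5774·(-1) + (-0.5774)·0 + 0.5774·(-2) = -1.7321.
u_2 = v_2 + 1.7321·e_1 = (0.0000, -1.0000, -1.0000).
‖u_2‖ = 1.4142, so e_2 = (0.0000, -0.7071, -0.7071).

Q = [[0.5774, 0.0000], [-0.5774, -0.7071], [0.5774, -0.7071]], R = [[3.4641, -1.7321], [0.0000, 1.4142]]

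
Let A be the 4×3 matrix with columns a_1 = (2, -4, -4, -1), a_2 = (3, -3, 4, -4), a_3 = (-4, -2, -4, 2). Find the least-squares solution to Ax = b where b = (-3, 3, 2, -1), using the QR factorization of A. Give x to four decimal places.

x = (-0.8198, 0.1646, 0.3104)

a_1 = (2, -4, -4, -1); ‖a_1‖ = 6.0828, so e_1 = (0.3288, -0.6576, -0.6576, -0.1644).
e_1·a_2 = 0.3288·3 + (-0.6576)·(-3) + (-0.6576)·4 + (-0.1644)·(-4) = 0.9864.
u_2 = a_2 − 0.9864·e_1 = (2.6757, -2.3514, 4.6486, -3.8378).
‖u_2‖ = 7.0019, so e_2 = (0.3821, -0.3358, 0.6639, -0.5481).
e_1·a_3 = 0.3288·(-4) + (-0.6576)·(-2) + (-0.6576)·(-4) + (-0.1644)·2 = 2.3016; e_2·a_3 = 0.3821·(-4) + (-0.3358)·(-2) + 0.6639·(-4) + (-0.5481)·2 = -4.6088.
u_3 = a_3 − 2.3016·e_1 + 4.6088·e_2 = (-2.9956, -2.0342, 0.5733, -0.1477).
‖u_3‖ = 3.6691, so e_3 = (-0.8164, -0.5544, 0.1563, -0.0403).
Qᵀb = (-4.1100, -0.2779, 1.1389).
Back-substitute: x_3 = 1.1389/3.6691 = 0.3104.
x_2 = (-0.2779 + 4.6088·0.3104)/7.0019 = 0.1646.
x_1 = (-4.1100 − 0.9864·0.1646 − 2.3016·0.3104)/6.0828 = -0.8198.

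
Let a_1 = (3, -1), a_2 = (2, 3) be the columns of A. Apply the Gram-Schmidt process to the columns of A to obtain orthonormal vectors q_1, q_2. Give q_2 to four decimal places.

q_2 = (0.3162, 0.9487)

a_1 = (3, -1); ‖a_1‖ = 3.1623, so q_1 = (0.9487, -0.3162).
q_1·a_2 = 0.9487·2 + (-0.3162)·3 = 0.9487.
u_2 = a_2 − 0.9487·q_1 = (1.1000, 3.3000).
‖u_2‖ = 3.4785, so q_2 = (0.3162, 0.9487).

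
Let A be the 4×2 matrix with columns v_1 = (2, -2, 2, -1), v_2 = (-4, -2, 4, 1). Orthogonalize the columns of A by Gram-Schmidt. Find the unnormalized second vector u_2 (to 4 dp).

u_2 = (-4.4615, -1.5385, 3.5385, 1.2308)

v_1 = (2, -2, 2, -1); ‖v_1‖ = 3.6056, so q_1 = (0.5547, -0.5547, 0.5547, -0.2774).
q_1·v_2 = 0.5547·(-4) + (-0.5547)·(-2) + 0.5547·4 + (-0.2774)·1 = 0.8321.
u_2 = v_2 − 0.8321·q_1 = (-4.4615, -1.5385, 3.5385, 1.2308).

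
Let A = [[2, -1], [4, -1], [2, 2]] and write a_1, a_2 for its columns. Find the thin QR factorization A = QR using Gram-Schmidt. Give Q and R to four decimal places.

Q = [[0.4082, -0.3450], [0.8165, -0.2760], [0.4082, 0.8971]], R = [[4.8990, -0.4082], [0.0000, 2.4152]]

a_1 = (2, 4, 2); ‖a_1‖ = 4.8990, so q_1 = (0.4082, 0.8165, 0.4082).
q_1·a_2 = 0.4082·(-1) + 0.8165·(-1) + 0.4082·2 = -0.4082.
u_2 = a_2 + 0.4082·q_1 = (-0.8333, -0.6667, 2.1667).
‖u_2‖ = 2.4152, so q_2 = (-0.3450, -0.2760, 0.8971).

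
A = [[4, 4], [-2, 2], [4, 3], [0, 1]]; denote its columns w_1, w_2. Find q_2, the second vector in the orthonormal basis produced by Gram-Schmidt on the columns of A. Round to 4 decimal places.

w_1 = (4, -2, 4, 0); ‖w_1‖ = 6.0000, so q_1 = (0.6667, -0.3333, 0.6667, 0.0000).
q_1·w_2 = 0.6667·4 + (-0.3333)·2 + 0.6667·3 + 0.0000·1 = 4.0000.
u_2 = w_2 − 4.0000·q_1 = (1.3333, 3.3333, 0.3333, 1.0000).
‖u_2‖ = 3.7417, so q_2 = (0.3563, 0.8909, 0.0891, 0.2673).

q_2 = (0.3563, 0.8909, 0.0891, 0.2673)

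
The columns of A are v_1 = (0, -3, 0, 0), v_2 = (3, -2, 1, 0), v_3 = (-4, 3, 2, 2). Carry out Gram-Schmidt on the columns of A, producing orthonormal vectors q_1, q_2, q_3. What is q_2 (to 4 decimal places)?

q_1 = v_1/‖v_1‖ = (0, -3, 0, 0)/3.0000 = (0.0000, -1.0000, 0.0000, 0.0000).
r_{12} = q_1·v_2 = 2.0000.
u_2 = v_2 − 2.0000·q_1 = (3.0000, 0.0000, 1.0000, 0.0000).
‖u_2‖ = 3.1623, so q_2 = (0.9487, 0.0000, 0.3162, 0.0000).

q_2 = (0.9487, 0.0000, 0.3162, 0.0000)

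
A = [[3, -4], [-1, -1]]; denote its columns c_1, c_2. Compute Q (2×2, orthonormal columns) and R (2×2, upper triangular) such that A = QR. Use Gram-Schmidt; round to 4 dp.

c_1 = (3, -1); ‖c_1‖ = 3.1623, so e_1 = (0.9487, -0.3162).
e_1·c_2 = 0.9487·(-4) + (-0.3162)·(-1) = -3.4785.
u_2 = c_2 + 3.4785·e_1 = (-0.7000, -2.1000).
‖u_2‖ = 2.2136, so e_2 = (-0.3162, -0.9487).

Q = [[0.9487, -0.3162], [-0.3162, -0.9487]], R = [[3.1623, -3.4785], [0.0000, 2.2136]]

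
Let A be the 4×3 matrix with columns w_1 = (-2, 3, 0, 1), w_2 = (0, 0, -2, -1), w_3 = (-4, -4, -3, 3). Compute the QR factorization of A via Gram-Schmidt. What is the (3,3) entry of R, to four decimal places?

r_{33} = 6.9418

q_1 = w_1/‖w_1‖ = (-2, 3, 0, 1)/3.7417 = (-0.5345, 0.8018, 0.0000, 0.2673).
r_{12} = q_1·w_2 = -0.2673.
u_2 = w_2 + 0.2673·q_1 = (-0.1429, 0.2143, -2.0000, -0.9286).
‖u_2‖ = 2.2200, so q_2 = (-0.0643, 0.0965, -0.9009, -0.4183).
r_{13} = q_1·w_3 = -0.2673; r_{23} = q_2·w_3 = 1.3192.
u_3 = w_3 + 0.2673·q_1 − 1.3192·q_2 = (-4.0580, -3.9130, -1.8116, 3.6232).
r_{33} = ‖u_3‖ = 6.9418.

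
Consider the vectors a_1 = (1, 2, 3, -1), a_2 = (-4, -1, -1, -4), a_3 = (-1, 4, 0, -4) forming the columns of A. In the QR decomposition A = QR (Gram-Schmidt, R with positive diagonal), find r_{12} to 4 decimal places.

r_{12} = -1.2910

a_1 = (1, 2, 3, -1); ‖a_1‖ = 3.8730, so e_1 = (0.2582, 0.5164, 0.7746, -0.2582).
r_{12} = e_1·a_2 = -1.2910.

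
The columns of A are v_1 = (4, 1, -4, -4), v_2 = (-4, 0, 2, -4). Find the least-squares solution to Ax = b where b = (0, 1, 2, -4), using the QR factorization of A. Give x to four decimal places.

v_1 = (4, 1, -4, -4); ‖v_1‖ = 7.0000, so q_1 = (0.5714, 0.1429, -0.5714, -0.5714).
q_1·v_2 = 0.5714·(-4) + 0.1429·0 + (-0.5714)·2 + (-0.5714)·(-4) = -1.1429.
u_2 = v_2 + 1.1429·q_1 = (-3.3469, 0.1633, 1.3469, -4.6531).
‖u_2‖ = 5.8902, so q_2 = (-0.5682, 0.0277, 0.2287, -0.7900).
Qᵀb = (1.2857, 3.6450).
Back-substitute: x_2 = 3.6450/5.8902 = 0.6188.
x_1 = (1.2857 + 1.1429·0.6188)/7.0000 = 0.2847.

x = (0.2847, 0.6188)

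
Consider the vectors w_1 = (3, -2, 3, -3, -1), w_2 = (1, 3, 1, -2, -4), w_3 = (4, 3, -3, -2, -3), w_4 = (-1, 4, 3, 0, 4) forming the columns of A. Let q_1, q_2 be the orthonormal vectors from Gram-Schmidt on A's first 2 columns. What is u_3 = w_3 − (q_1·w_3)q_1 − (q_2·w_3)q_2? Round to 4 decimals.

q_1 = w_1/‖w_1‖ = (3, -2, 3, -3, -1)/5.6569 = (0.5303, -0.3536, 0.5303, -0.5303, -0.1768).
r_{12} = q_1·w_2 = 1.7678.
u_2 = w_2 − 1.7678·q_1 = (0.0625, 3.6250, 0.0625, -1.0625, -3.6875).
‖u_2‖ = 5.2797, so q_2 = (0.0118, 0.6866, 0.0118, -0.2012, -0.6984).
r_{13} = q_1·w_3 = 1.0607; r_{23} = q_2·w_3 = 4.5694.
u_3 = w_3 − 1.0607·q_1 − 4.5694·q_2 = (3.3834, 0.2377, -3.6166, -0.5179, 0.3789).

u_3 = (3.3834, 0.2377, -3.6166, -0.5179, 0.3789)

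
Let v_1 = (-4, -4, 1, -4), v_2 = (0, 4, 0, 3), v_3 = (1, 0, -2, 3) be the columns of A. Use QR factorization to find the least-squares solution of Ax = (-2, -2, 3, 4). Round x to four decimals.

v_1 = (-4, -4, 1, -4); ‖v_1‖ = 7.0000, so q_1 = (-0.5714, -0.5714, 0.1429, -0.5714).
q_1·v_2 = (-0.5714)·0 + (-0.5714)·4 + 0.1429·0 + (-0.5714)·3 = -4.0000.
u_2 = v_2 + 4.0000·q_1 = (-2.2857, 1.7143, 0.5714, 0.7143).
‖u_2‖ = 3.0000, so q_2 = (-0.7619, 0.5714, 0.1905, 0.2381).
q_1·v_3 = (-0.5714)·1 + (-0.5714)·0 + 0.1429·(-2) + (-0.5714)·3 = -2.5714; q_2·v_3 = (-0.7619)·1 + 0.5714·0 + 0.1905·(-2) + 0.2381·3 = -0.4286.
u_3 = v_3 + 2.5714·q_1 + 0.4286·q_2 = (-0.7959, -1.2245, -1.5510, 1.6327).
‖u_3‖ = 2.6840, so q_3 = (-0.2965, -0.4562, -0.5779, 0.6083).
Qᵀb = (0.4286, 1.9048, 2.2050).
Back-substitute: x_3 = 2.2050/2.6840 = 0.8215.
x_2 = (1.9048 + 0.4286·0.8215)/3.0000 = 0.7523.
x_1 = (0.4286 + 4.0000·0.7523 + 2.5714·0.8215)/7.0000 = 0.7929.

x = (0.7929, 0.7523, 0.8215)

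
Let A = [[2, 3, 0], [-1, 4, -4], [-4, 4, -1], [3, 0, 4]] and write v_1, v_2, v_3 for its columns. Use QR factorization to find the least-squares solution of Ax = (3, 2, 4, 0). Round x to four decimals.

e_1 = v_1/‖v_1‖ = (2, -1, -4, 3)/5.4772 = (0.3651, -0.1826, -0.7303, 0.5477).
r_{12} = e_1·v_2 = -2.5560.
u_2 = v_2 + 2.5560·e_1 = (3.9333, 3.5333, 2.1333, 1.4000).
‖u_2‖ = 5.8708, so e_2 = (0.6700, 0.6018, 0.3634, 0.2385).
r_{13} = e_1·v_3 = 3.6515; r_{23} = e_2·v_3 = -1.8169.
u_3 = v_3 − 3.6515·e_1 + 1.8169·e_2 = (-0.1161, -2.2398, 2.3269, 2.4333).
‖u_3‖ = 4.0454, so e_3 = (-0.0287, -0.5537, 0.5752, 0.6015).
Qᵀb = (-2.1909, 4.6671, 1.1073).
Back-substitute: x_3 = 1.1073/4.0454 = 0.2737.
x_2 = (4.6671 + 1.8169·0.2737)/5.8708 = 0.8797.
x_1 = (-2.1909 + 2.5560·0.8797 − 3.6515·0.2737)/5.4772 = -0.1720.

x = (-0.1720, 0.8797, 0.2737)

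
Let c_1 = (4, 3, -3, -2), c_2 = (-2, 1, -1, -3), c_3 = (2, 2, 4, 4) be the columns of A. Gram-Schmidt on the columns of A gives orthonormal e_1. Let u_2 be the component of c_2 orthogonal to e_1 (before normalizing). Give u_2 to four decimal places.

e_1 = c_1/‖c_1‖ = (4, 3, -3, -2)/6.1644 = (0.6489, 0.4867, -0.4867, -0.3244).
r_{12} = e_1·c_2 = 0.6489.
u_2 = c_2 − 0.6489·e_1 = (-2.4211, 0.6842, -0.6842, -2.7895).

u_2 = (-2.4211, 0.6842, -0.6842, -2.7895)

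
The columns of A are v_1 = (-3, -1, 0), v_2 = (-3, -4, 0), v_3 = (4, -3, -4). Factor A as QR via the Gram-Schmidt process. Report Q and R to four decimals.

Q = [[-0.9487, 0.3162, 0.0000], [-0.3162, -0.9487, 0.0000], [0.0000, 0.0000, -1.0000]], R = [[3.1623, 4.1110, -2.8460], [0.0000, 2.8460, 4.1110], [0.0000, 0.0000, 4.0000]]

v_1 = (-3, -1, 0); ‖v_1‖ = 3.1623, so q_1 = (-0.9487, -0.3162, 0.0000).
q_1·v_2 = (-0.9487)·(-3) + (-0.3162)·(-4) + 0.0000·0 = 4.1110.
u_2 = v_2 − 4.1110·q_1 = (0.9000, -2.7000, 0.0000).
‖u_2‖ = 2.8460, so q_2 = (0.3162, -0.9487, 0.0000).
q_1·v_3 = (-0.9487)·4 + (-0.3162)·(-3) + 0.0000·(-4) = -2.8460; q_2·v_3 = 0.3162·4 + (-0.9487)·(-3) + 0.0000·(-4) = 4.1110.
u_3 = v_3 + 2.8460·q_1 − 4.1110·q_2 = (0.0000, 0.0000, -4.0000).
‖u_3‖ = 4.0000, so q_3 = (0.0000, 0.0000, -1.0000).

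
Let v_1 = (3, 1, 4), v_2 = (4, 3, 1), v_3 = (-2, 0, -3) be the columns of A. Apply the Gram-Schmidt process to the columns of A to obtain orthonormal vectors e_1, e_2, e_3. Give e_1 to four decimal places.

e_1 = (0.5883, 0.1961, 0.7845)

e_1 = v_1/‖v_1‖ = (3, 1, 4)/5.0990 = (0.5883, 0.1961, 0.7845).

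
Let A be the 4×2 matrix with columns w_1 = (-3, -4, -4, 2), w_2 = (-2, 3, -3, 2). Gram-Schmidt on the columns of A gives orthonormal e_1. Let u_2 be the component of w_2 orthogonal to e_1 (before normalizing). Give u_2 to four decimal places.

w_1 = (-3, -4, -4, 2); ‖w_1‖ = 6.7082, so e_1 = (-0.4472, -0.5963, -0.5963, 0.2981).
e_1·w_2 = (-0.4472)·(-2) + (-0.5963)·3 + (-0.5963)·(-3) + 0.2981·2 = 1.4907.
u_2 = w_2 − 1.4907·e_1 = (-1.3333, 3.8889, -2.1111, 1.5556).

u_2 = (-1.3333, 3.8889, -2.1111, 1.5556)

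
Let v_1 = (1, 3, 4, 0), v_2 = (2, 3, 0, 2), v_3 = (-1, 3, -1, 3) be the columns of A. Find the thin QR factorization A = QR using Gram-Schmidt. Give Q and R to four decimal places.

q_1 = v_1/‖v_1‖ = (1, 3, 4, 0)/5.0990 = (0.1961, 0.5883, 0.7845, 0.0000).
r_{12} = q_1·v_2 = 2.1573.
u_2 = v_2 − 2.1573·q_1 = (1.5769, 1.7308, -1.6923, 2.0000).
‖u_2‖ = 3.5137, so q_2 = (0.4488, 0.4926, -0.4816, 0.5692).
r_{13} = q_1·v_3 = 0.7845; r_{23} = q_2·v_3 = 3.2182.
u_3 = v_3 − 0.7845·q_1 − 3.2182·q_2 = (-2.5981, 0.9533, -0.0654, 1.1682).
‖u_3‖ = 3.0047, so q_3 = (-0.8647, 0.3173, -0.0218, 0.3888).

Q = [[0.1961, 0.4488, -0.8647], [0.5883, 0.4926, 0.3173], [0.7845, -0.4816, -0.0218], [0.0000, 0.5692, 0.3888]], R = [[5.0990, 2.1573, 0.7845], [0.0000, 3.5137, 3.2182], [0.0000, 0.0000, 3.0047]]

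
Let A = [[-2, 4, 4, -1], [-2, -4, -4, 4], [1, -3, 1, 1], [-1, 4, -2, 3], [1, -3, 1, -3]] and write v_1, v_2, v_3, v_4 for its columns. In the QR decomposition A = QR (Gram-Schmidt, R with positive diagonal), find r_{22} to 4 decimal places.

v_1 = (-2, -2, 1, -1, 1); ‖v_1‖ = 3.3166, so e_1 = (-0.6030, -0.6030, 0.3015, -0.3015, 0.3015).
e_1·v_2 = (-0.6030)·4 + (-0.6030)·(-4) + 0.3015·(-3) + (-0.3015)·4 + 0.3015·(-3) = -3.0151.
u_2 = v_2 + 3.0151·e_1 = (2.1818, -5.8182, -2.0909, 3.0909, -2.0909).
r_{22} = ‖u_2‖ = 7.5438.

r_{22} = 7.5438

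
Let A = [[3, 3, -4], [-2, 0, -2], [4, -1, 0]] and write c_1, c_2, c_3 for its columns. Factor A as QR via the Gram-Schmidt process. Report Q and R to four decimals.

Q = [[0.5571, 0.8213, -0.1229], [-0.3714, 0.1141, -0.9214], [0.7428, -0.5590, -0.3686]], R = [[5.3852, 0.9285, -1.4856], [0.0000, 3.0229, -3.5134], [0.0000, 0.0000, 2.3343]]

c_1 = (3, -2, 4); ‖c_1‖ = 5.3852, so e_1 = (0.5571, -0.3714, 0.7428).
e_1·c_2 = 0.5571·3 + (-0.3714)·0 + 0.7428·(-1) = 0.9285.
u_2 = c_2 − 0.9285·e_1 = (2.4828, 0.3448, -1.6897).
‖u_2‖ = 3.0229, so e_2 = (0.8213, 0.1141, -0.5590).
e_1·c_3 = 0.5571·(-4) + (-0.3714)·(-2) + 0.7428·0 = -1.4856; e_2·c_3 = 0.8213·(-4) + 0.1141·(-2) + (-0.5590)·0 = -3.5134.
u_3 = c_3 + 1.4856·e_1 + 3.5134·e_2 = (-0.2868, -2.1509, -0.8604).
‖u_3‖ = 2.3343, so e_3 = (-0.1229, -0.9214, -0.3686).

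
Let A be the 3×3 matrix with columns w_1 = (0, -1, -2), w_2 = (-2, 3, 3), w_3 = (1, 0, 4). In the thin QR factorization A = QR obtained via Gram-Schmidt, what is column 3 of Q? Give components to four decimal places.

e_3 = (-0.5571, -0.7428, 0.3714)

w_1 = (0, -1, -2); ‖w_1‖ = 2.2361, so e_1 = (0.0000, -0.4472, -0.8944).
e_1·w_2 = 0.0000·(-2) + (-0.4472)·3 + (-0.8944)·3 = -4.0249.
u_2 = w_2 + 4.0249·e_1 = (-2.0000, 1.2000, -0.6000).
‖u_2‖ = 2.4083, so e_2 = (-0.8305, 0.4983, -0.2491).
e_1·w_3 = 0.0000·1 + (-0.4472)·0 + (-0.8944)·4 = -3.5777; e_2·w_3 = (-0.8305)·1 + 0.4983·0 + (-0.2491)·4 = -1.8270.
u_3 = w_3 + 3.5777·e_1 + 1.8270·e_2 = (-0.5172, -0.6897, 0.3448).
‖u_3‖ = 0.9285, so e_3 = (-0.5571, -0.7428, 0.3714).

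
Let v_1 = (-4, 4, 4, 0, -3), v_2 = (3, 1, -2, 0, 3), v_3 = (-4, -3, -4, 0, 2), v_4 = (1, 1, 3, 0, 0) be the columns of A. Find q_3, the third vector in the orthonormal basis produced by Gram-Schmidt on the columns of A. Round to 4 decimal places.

q_3 = (-0.7589, 0.0522, -0.5100, 0.0000, 0.4015)

v_1 = (-4, 4, 4, 0, -3); ‖v_1‖ = 7.5498, so q_1 = (-0.5298, 0.5298, 0.5298, 0.0000, -0.3974).
q_1·v_2 = (-0.5298)·3 + 0.5298·1 + 0.5298·(-2) + 0.0000·0 + (-0.3974)·3 = -3.3113.
u_2 = v_2 + 3.3113·q_1 = (1.2456, 2.7544, -0.2456, 0.0000, 1.6842).
‖u_2‖ = 3.4692, so q_2 = (0.3591, 0.7940, -0.0708, 0.0000, 0.4855).
q_1·v_3 = (-0.5298)·(-4) + 0.5298·(-3) + 0.5298·(-4) + 0.0000·0 + (-0.3974)·2 = -2.3842; q_2·v_3 = 0.3591·(-4) + 0.7940·(-3) + (-0.0708)·(-4) + 0.0000·0 + 0.4855·2 = -2.5639.
u_3 = v_3 + 2.3842·q_1 + 2.5639·q_2 = (-4.3426, 0.2988, -2.9184, 0.0000, 2.2974).
‖u_3‖ = 5.7221, so q_3 = (-0.7589, 0.0522, -0.5100, 0.0000, 0.4015).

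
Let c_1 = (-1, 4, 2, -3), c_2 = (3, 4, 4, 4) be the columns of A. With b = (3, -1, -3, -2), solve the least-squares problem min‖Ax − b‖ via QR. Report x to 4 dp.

x = (-0.1621, -0.2376)

c_1 = (-1, 4, 2, -3); ‖c_1‖ = 5.4772, so e_1 = (-0.1826, 0.7303, 0.3651, -0.5477).
e_1·c_2 = (-0.1826)·3 + 0.7303·4 + 0.3651·4 + (-0.5477)·4 = 1.6432.
u_2 = c_2 − 1.6432·e_1 = (3.3000, 2.8000, 3.4000, 4.9000).
‖u_2‖ = 7.3689, so e_2 = (0.4478, 0.3800, 0.4614, 0.6650).
Qᵀb = (-1.2780, -1.7506).
Back-substitute: x_2 = -1.7506/7.3689 = -0.2376.
x_1 = (-1.2780 − 1.6432·(-0.2376))/5.4772 = -0.1621.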